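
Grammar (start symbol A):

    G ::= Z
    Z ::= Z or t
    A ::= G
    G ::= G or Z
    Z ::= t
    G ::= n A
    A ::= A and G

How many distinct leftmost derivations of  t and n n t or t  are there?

Parse trees for t and n n t or t:
  [A [A [G [Z t]]] and [G [G n [A [G n [A [G [Z t]]]]]] or [Z t]]]
  [A [A [G [Z t]]] and [G n [A [G [G n [A [G [Z t]]]] or [Z t]]]]]
  [A [A [G [Z t]]] and [G n [A [G n [A [G [Z [Z t] or t]]]]]]]
  [A [A [G [Z t]]] and [G n [A [G n [A [G [G [Z t]] or [Z t]]]]]]]

4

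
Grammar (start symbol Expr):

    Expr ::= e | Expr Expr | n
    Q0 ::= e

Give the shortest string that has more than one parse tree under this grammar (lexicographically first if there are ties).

e e e

length 1: no string has ≥2 trees
length 2: no string has ≥2 trees
length 3: e e e has 2 parse trees

Two derivations of e e e:
  Expr ⇒ Expr Expr ⇒ e Expr ⇒ e Expr Expr ⇒ e e Expr ⇒ e e e
  Expr ⇒ Expr Expr ⇒ Expr Expr Expr ⇒ e Expr Expr ⇒ e e Expr ⇒ e e e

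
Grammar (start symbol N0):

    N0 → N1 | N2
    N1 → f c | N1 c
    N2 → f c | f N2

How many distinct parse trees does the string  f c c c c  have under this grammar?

Parse trees for f c c c c:
  [N0 [N1 [N1 [N1 [N1 f c] c] c] c]]

1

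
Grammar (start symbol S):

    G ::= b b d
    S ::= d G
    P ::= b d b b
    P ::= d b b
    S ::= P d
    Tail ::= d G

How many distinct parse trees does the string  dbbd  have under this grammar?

Parse trees for dbbd:
  [S d [G b b d]]
  [S [P d b b] d]

2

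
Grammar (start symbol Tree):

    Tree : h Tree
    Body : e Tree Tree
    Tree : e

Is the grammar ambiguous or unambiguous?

Unambiguous

(Body is unreachable from Tree, so its rules don't affect L(Tree).) Each reachable nonterminal has at most one production per leading terminal, and all productions are right-linear; the derivation is determined token-by-token.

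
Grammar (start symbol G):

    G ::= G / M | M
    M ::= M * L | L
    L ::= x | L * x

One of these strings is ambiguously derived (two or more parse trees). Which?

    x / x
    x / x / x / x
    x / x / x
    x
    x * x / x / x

x / x: 1 tree
x / x / x / x: 1 tree
x / x / x: 1 tree
x: 1 tree
x * x / x / x: 2 trees

x * x / x / x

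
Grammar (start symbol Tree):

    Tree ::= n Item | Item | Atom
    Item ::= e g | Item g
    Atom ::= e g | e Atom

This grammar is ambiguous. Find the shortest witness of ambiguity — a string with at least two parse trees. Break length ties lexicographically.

e g

length 2: e g has 2 parse trees

Two derivations of e g:
  Tree ⇒ Item ⇒ e g
  Tree ⇒ Atom ⇒ e g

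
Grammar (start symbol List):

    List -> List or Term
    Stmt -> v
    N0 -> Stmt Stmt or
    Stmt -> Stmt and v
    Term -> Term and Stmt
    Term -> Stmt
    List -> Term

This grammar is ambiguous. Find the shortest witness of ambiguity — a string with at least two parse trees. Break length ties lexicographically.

length 1: no string has ≥2 trees
length 3: v and v has 2 parse trees

Two derivations of v and v:
  List ⇒ Term ⇒ Term and Stmt ⇒ Stmt and Stmt ⇒ v and Stmt ⇒ v and v
  List ⇒ Term ⇒ Stmt ⇒ Stmt and v ⇒ v and v

v and v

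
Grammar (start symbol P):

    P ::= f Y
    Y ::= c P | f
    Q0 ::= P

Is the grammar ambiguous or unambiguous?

Unambiguous

Only P, Y are reachable from P; ignoring the rest: Restricted to the reachable nonterminals, every rule has the form A → t or A → t B, and no two rules for the same A share a first terminal. The grammar encodes a DFA — one run per string.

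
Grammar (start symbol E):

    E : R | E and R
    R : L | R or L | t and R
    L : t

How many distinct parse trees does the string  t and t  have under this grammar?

Parse trees for t and t:
  [E [R t and [R [L t]]]]
  [E [E [R [L t]]] and [R [L t]]]

2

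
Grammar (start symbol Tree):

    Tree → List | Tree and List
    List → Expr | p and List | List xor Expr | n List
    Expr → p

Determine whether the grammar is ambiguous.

Ambiguous

Witness: p and p

Derivation 1: Tree ⇒ List ⇒ p and List ⇒ p and Expr ⇒ p and p
Derivation 2: Tree ⇒ Tree and List ⇒ List and List ⇒ Expr and List ⇒ p and List ⇒ p and Expr ⇒ p and p

Two distinct leftmost derivations for the same string.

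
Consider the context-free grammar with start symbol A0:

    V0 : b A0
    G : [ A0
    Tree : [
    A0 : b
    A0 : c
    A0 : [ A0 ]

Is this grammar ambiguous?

Unambiguous

(Tree, V0, G are unreachable from A0, so their rules don't affect L(A0).) Each string is a nest of matched brackets around a single atom. An opening bracket forces the recursive rule; an atom forces the base rule.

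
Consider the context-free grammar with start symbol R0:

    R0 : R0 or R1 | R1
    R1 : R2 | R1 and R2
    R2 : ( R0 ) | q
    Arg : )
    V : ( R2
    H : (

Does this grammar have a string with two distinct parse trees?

Only R0, R1, R2 are reachable from R0; ignoring the rest: R0 → R0 or R1 | R1  ;  R1 → R1 and R2 | R2  — a left-associative chain with R2 at the bottom. Each string factors uniquely by precedence.

Unambiguous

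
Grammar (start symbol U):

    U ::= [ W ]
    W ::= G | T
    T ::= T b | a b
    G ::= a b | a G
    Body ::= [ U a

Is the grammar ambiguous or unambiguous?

Witness: [ a b ]

Derivation 1: U ⇒ [ W ] ⇒ [ G ] ⇒ [ a b ]
Derivation 2: U ⇒ [ W ] ⇒ [ T ] ⇒ [ a b ]

Two distinct leftmost derivations for the same string.

Ambiguous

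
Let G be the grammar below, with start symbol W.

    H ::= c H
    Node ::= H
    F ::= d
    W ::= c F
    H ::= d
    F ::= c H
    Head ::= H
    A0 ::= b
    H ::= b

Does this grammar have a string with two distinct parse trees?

Only W, F, H are reachable from W; ignoring the rest: Restricted to the reachable nonterminals, every rule has the form A → t or A → t B, and no two rules for the same A share a first terminal. The grammar encodes a DFA — one run per string.

Unambiguous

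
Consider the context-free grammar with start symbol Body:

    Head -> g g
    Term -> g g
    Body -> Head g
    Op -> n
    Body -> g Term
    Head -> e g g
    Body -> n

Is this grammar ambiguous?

Ambiguous

Witness: g g g

Derivation 1: Body ⇒ Head g ⇒ g g g
Derivation 2: Body ⇒ g Term ⇒ g g g

Two distinct leftmost derivations for the same string.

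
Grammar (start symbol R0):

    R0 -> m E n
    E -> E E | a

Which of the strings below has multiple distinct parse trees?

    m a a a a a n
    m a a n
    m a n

m a a a a a n: 14 trees
m a a n: 1 tree
m a n: 1 tree

m a a a a a n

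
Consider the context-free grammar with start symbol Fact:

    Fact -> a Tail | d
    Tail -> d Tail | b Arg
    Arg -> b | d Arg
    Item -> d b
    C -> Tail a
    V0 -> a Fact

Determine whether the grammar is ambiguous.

Unambiguous

(Item, C, V0 are unreachable from Fact, so their rules don't affect L(Fact).) Restricted to the reachable nonterminals, every rule has the form A → t or A → t B, and no two rules for the same A share a first terminal. The grammar encodes a DFA — one run per string.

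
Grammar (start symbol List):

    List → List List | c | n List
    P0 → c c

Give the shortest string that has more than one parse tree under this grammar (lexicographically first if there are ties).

length 1: no string has ≥2 trees
length 2: no string has ≥2 trees
length 3: c c c has 2 parse trees

Two derivations of c c c:
  List ⇒ List List ⇒ List List List ⇒ c List List ⇒ c c List ⇒ c c c
  List ⇒ List List ⇒ c List ⇒ c List List ⇒ c c List ⇒ c c c

c c c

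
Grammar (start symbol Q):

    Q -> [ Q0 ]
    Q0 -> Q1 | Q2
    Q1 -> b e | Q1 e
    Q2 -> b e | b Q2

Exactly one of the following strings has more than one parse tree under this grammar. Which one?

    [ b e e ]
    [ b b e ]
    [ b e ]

[ b e e ]: 1 tree
[ b b e ]: 1 tree
[ b e ]: 2 trees

[ b e ]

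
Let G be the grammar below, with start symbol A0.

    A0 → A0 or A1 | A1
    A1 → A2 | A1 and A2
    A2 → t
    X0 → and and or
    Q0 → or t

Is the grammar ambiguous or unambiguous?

Only A0, A1, A2 are reachable from A0; ignoring the rest: The grammar is stratified — A0 handles 'or' (left-recursive), A1 handles 'and', A2 atoms. Each operator has a fixed associativity and precedence level, so every string has one parse.

Unambiguous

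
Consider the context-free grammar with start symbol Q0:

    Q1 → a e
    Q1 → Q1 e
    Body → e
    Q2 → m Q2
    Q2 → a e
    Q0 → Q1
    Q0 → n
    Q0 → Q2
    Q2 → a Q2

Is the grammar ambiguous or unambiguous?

Witness: a e

Derivation 1: Q0 ⇒ Q1 ⇒ a e
Derivation 2: Q0 ⇒ Q2 ⇒ a e

Two distinct leftmost derivations for the same string.

Ambiguous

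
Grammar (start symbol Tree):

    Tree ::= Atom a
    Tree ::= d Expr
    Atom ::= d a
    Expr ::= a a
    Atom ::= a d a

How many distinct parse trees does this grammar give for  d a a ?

2

Parse trees for d a a:
  [Tree [Atom d a] a]
  [Tree d [Expr a a]]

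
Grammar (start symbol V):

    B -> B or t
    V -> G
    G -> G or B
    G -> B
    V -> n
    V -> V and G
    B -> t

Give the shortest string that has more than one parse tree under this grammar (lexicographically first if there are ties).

length 1: no string has ≥2 trees
length 3: t or t has 2 parse trees

Two derivations of t or t:
  V ⇒ G ⇒ G or B ⇒ B or B ⇒ t or B ⇒ t or t
  V ⇒ G ⇒ B ⇒ B or t ⇒ t or t

t or t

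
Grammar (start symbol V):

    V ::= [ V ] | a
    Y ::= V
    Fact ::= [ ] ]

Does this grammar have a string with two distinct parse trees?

(Y, Fact are unreachable from V, so their rules don't affect L(V).) Each string is a nest of matched brackets around a single atom. An opening bracket forces the recursive rule; an atom forces the base rule.

Unambiguous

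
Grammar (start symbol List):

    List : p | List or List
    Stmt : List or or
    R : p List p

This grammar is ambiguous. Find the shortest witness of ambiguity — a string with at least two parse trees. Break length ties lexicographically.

p or p or p

length 1: no string has ≥2 trees
length 3: no string has ≥2 trees
length 5: p or p or p has 2 parse trees

Two derivations of p or p or p:
  List ⇒ List or List ⇒ p or List ⇒ p or List or List ⇒ p or p or List ⇒ p or p or p
  List ⇒ List or List ⇒ List or List or List ⇒ p or List or List ⇒ p or p or List ⇒ p or p or p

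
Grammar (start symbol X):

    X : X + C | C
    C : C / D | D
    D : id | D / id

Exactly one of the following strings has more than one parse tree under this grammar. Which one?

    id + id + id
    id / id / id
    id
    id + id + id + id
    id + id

id + id + id: 1 tree
id / id / id: 4 trees
id: 1 tree
id + id + id + id: 1 tree
id + id: 1 tree

id / id / id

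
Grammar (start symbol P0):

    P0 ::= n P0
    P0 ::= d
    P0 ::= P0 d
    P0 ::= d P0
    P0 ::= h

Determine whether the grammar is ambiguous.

Witness: d d

Derivation 1: P0 ⇒ P0 d ⇒ d d
Derivation 2: P0 ⇒ d P0 ⇒ d d

Two distinct leftmost derivations for the same string.

Ambiguous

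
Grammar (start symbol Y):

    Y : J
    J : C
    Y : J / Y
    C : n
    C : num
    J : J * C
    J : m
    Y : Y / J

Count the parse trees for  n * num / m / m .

4

Parse trees for n * num / m / m:
  [Y [J [J [C n]] * [C num]] / [Y [J m] / [Y [J m]]]]
  [Y [J [J [C n]] * [C num]] / [Y [Y [J m]] / [J m]]]
  [Y [Y [J [J [C n]] * [C num]] / [Y [J m]]] / [J m]]
  [Y [Y [Y [J [J [C n]] * [C num]]] / [J m]] / [J m]]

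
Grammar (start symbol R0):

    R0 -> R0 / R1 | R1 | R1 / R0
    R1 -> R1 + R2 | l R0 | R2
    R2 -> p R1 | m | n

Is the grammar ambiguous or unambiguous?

Ambiguous

Witness: m / m

Derivation 1: R0 ⇒ R0 / R1 ⇒ R1 / R1 ⇒ R2 / R1 ⇒ m / R1 ⇒ m / R2 ⇒ m / m
Derivation 2: R0 ⇒ R1 / R0 ⇒ R2 / R0 ⇒ m / R0 ⇒ m / R1 ⇒ m / R2 ⇒ m / m

Two distinct leftmost derivations for the same string.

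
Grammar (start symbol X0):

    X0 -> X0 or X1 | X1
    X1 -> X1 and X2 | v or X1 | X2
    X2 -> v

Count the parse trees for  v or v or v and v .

7

Parse trees for v or v or v and v:
  [X0 [X0 [X1 [X2 v]]] or [X1 [X1 v or [X1 [X2 v]]] and [X2 v]]]
  [X0 [X0 [X1 [X2 v]]] or [X1 v or [X1 [X1 [X2 v]] and [X2 v]]]]
  [X0 [X0 [X0 [X1 [X2 v]]] or [X1 [X2 v]]] or [X1 [X1 [X2 v]] and [X2 v]]]
  [X0 [X0 [X1 v or [X1 [X2 v]]]] or [X1 [X1 [X2 v]] and [X2 v]]]
  [X0 [X1 [X1 v or [X1 v or [X1 [X2 v]]]] and [X2 v]]]
  [X0 [X1 v or [X1 [X1 v or [X1 [X2 v]]] and [X2 v]]]]
  [X0 [X1 v or [X1 v or [X1 [X1 [X2 v]] and [X2 v]]]]]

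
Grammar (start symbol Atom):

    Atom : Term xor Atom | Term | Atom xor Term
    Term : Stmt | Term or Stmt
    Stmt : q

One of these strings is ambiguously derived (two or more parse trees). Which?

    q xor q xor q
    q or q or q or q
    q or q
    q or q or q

q xor q xor q

q xor q xor q: 4 trees
q or q or q or q: 1 tree
q or q: 1 tree
q or q or q: 1 tree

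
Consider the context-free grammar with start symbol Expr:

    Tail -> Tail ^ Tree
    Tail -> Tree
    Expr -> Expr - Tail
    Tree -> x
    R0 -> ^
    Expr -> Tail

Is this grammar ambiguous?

Unambiguous

(R0 is unreachable from Expr, so its rules don't affect L(Expr).) Expr → Expr - Tail | Tail  ;  Tail → Tail ^ Tree | Tree  — a left-associative chain with Tree at the bottom. Each string factors uniquely by precedence.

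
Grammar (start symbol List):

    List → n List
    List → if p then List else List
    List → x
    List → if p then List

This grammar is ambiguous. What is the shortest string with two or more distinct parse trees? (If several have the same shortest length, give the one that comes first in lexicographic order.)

length 1: no string has ≥2 trees
length 2: no string has ≥2 trees
length 3: no string has ≥2 trees
length 4: no string has ≥2 trees
length 5: no string has ≥2 trees
length 6: no string has ≥2 trees
length 7: no string has ≥2 trees
length 8: no string has ≥2 trees
length 9: if p then if p then x else x has 2 parse trees

Two derivations of if p then if p then x else x:
  List ⇒ if p then List else List ⇒ if p then if p then List else List ⇒ if p then if p then x else List ⇒ if p then if p then x else x
  List ⇒ if p then List ⇒ if p then if p then List else List ⇒ if p then if p then x else List ⇒ if p then if p then x else x

if p then if p then x else x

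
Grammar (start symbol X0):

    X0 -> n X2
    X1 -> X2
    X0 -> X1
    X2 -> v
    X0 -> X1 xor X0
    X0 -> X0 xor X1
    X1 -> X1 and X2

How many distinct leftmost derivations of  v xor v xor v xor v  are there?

Parse trees for v xor v xor v xor v:
  [X0 [X1 [X2 v]] xor [X0 [X1 [X2 v]] xor [X0 [X1 [X2 v]] xor [X0 [X1 [X2 v]]]]]]
  [X0 [X1 [X2 v]] xor [X0 [X1 [X2 v]] xor [X0 [X0 [X1 [X2 v]]] xor [X1 [X2 v]]]]]
  [X0 [X1 [X2 v]] xor [X0 [X0 [X1 [X2 v]] xor [X0 [X1 [X2 v]]]] xor [X1 [X2 v]]]]
  [X0 [X1 [X2 v]] xor [X0 [X0 [X0 [X1 [X2 v]]] xor [X1 [X2 v]]] xor [X1 [X2 v]]]]
  [X0 [X0 [X1 [X2 v]] xor [X0 [X1 [X2 v]] xor [X0 [X1 [X2 v]]]]] xor [X1 [X2 v]]]
  [X0 [X0 [X1 [X2 v]] xor [X0 [X0 [X1 [X2 v]]] xor [X1 [X2 v]]]] xor [X1 [X2 v]]]
  [X0 [X0 [X0 [X1 [X2 v]] xor [X0 [X1 [X2 v]]]] xor [X1 [X2 v]]] xor [X1 [X2 v]]]
  [X0 [X0 [X0 [X0 [X1 [X2 v]]] xor [X1 [X2 v]]] xor [X1 [X2 v]]] xor [X1 [X2 v]]]

8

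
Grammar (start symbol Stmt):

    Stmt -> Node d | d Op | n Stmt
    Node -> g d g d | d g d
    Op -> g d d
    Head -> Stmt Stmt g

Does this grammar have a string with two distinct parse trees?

Witness: d g d d

Derivation 1: Stmt ⇒ Node d ⇒ d g d d
Derivation 2: Stmt ⇒ d Op ⇒ d g d d

Two distinct leftmost derivations for the same string.

Ambiguous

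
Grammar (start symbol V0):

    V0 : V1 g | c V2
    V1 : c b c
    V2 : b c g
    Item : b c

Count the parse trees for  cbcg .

2

Parse trees for cbcg:
  [V0 [V1 c b c] g]
  [V0 c [V2 b c g]]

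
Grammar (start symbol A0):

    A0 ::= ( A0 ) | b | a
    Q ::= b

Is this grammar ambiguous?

Unambiguous

(Q is unreachable from A0, so its rules don't affect L(A0).) L(A0) is { openⁿ atom closeⁿ : n ≥ 0 }. The bracket depth fixes n, and the derivation is forced at every step.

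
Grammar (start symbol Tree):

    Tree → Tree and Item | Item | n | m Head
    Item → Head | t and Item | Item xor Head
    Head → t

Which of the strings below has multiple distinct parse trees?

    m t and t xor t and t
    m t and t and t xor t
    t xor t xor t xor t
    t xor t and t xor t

m t and t xor t and t: 1 tree
m t and t and t xor t: 3 trees
t xor t xor t xor t: 1 tree
t xor t and t xor t: 1 tree

m t and t and t xor t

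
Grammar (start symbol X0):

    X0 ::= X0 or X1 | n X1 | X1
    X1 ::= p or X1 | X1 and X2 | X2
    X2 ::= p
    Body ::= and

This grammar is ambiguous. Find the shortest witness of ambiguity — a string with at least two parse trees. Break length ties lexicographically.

p or p

length 1: no string has ≥2 trees
length 2: no string has ≥2 trees
length 3: p or p has 2 parse trees

Two derivations of p or p:
  X0 ⇒ X0 or X1 ⇒ X1 or X1 ⇒ X2 or X1 ⇒ p or X1 ⇒ p or X2 ⇒ p or p
  X0 ⇒ X1 ⇒ p or X1 ⇒ p or X2 ⇒ p or p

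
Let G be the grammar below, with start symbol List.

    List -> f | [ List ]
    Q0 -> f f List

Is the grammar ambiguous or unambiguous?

Unambiguous

(Q0 is unreachable from List, so its rules don't affect L(List).) Each string is a nest of matched brackets around a single atom. An opening bracket forces the recursive rule; an atom forces the base rule.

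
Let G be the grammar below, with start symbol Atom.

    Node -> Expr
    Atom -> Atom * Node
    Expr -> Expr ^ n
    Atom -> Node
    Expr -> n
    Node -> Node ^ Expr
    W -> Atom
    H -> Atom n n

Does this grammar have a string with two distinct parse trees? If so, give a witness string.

Witness: n ^ n

Derivation 1: Atom ⇒ Node ⇒ Expr ⇒ Expr ^ n ⇒ n ^ n
Derivation 2: Atom ⇒ Node ⇒ Node ^ Expr ⇒ Expr ^ Expr ⇒ n ^ Expr ⇒ n ^ n

Two distinct leftmost derivations for the same string.

Ambiguous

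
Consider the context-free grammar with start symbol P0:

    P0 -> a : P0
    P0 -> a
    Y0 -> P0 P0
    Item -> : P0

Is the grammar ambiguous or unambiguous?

Unambiguous

Only P0 is reachable from P0; ignoring the rest: The reachable grammar is A → atom sep A | atom. Each atom is followed by either the separator (recurse) or end-of-string (stop) — no choice point.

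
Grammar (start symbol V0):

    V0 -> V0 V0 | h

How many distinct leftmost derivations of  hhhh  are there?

5

Parse trees for hhhh:
  [V0 [V0 h] [V0 [V0 h] [V0 [V0 h] [V0 h]]]]
  [V0 [V0 h] [V0 [V0 [V0 h] [V0 h]] [V0 h]]]
  [V0 [V0 [V0 h] [V0 h]] [V0 [V0 h] [V0 h]]]
  [V0 [V0 [V0 h] [V0 [V0 h] [V0 h]]] [V0 h]]
  [V0 [V0 [V0 [V0 h] [V0 h]] [V0 h]] [V0 h]]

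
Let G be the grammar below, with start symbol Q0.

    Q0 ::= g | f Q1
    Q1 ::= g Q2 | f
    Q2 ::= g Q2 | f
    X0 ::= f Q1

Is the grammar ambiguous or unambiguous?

Only Q0, Q1, Q2 are reachable from Q0; ignoring the rest: Each reachable nonterminal has at most one production per leading terminal, and all productions are right-linear; the derivation is determined token-by-token.

Unambiguous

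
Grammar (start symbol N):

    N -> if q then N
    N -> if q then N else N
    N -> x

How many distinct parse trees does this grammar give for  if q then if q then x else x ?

Parse trees for if q then if q then x else x:
  [N if q then [N if q then [N x] else [N x]]]
  [N if q then [N if q then [N x]] else [N x]]

2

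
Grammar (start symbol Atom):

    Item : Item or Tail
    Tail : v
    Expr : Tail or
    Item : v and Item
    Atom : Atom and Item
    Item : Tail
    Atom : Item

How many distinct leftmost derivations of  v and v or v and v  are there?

Parse trees for v and v or v and v:
  [Atom [Atom [Atom [Item [Tail v]]] and [Item [Item [Tail v]] or [Tail v]]] and [Item [Tail v]]]
  [Atom [Atom [Item [Item v and [Item [Tail v]]] or [Tail v]]] and [Item [Tail v]]]
  [Atom [Atom [Item v and [Item [Item [Tail v]] or [Tail v]]]] and [Item [Tail v]]]

3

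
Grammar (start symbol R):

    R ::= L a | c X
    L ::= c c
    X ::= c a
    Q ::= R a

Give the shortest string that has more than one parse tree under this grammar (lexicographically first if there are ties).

length 3: c c a has 2 parse trees

Two derivations of c c a:
  R ⇒ L a ⇒ c c a
  R ⇒ c X ⇒ c c a

c c a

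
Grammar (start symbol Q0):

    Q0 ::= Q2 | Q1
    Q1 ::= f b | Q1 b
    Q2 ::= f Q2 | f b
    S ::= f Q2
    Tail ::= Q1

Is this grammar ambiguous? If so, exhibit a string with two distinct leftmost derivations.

Witness: f b

Derivation 1: Q0 ⇒ Q2 ⇒ f b
Derivation 2: Q0 ⇒ Q1 ⇒ f b

Two distinct leftmost derivations for the same string.

Ambiguous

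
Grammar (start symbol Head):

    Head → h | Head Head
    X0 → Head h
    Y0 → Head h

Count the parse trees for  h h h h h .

Parse trees for h h h h h (showing first 6 of 14):
  [Head [Head h] [Head [Head h] [Head [Head h] [Head [Head h] [Head h]]]]]
  [Head [Head h] [Head [Head h] [Head [Head [Head h] [Head h]] [Head h]]]]
  [Head [Head h] [Head [Head [Head h] [Head h]] [Head [Head h] [Head h]]]]
  [Head [Head h] [Head [Head [Head h] [Head [Head h] [Head h]]] [Head h]]]
  [Head [Head h] [Head [Head [Head [Head h] [Head h]] [Head h]] [Head h]]]
  [Head [Head [Head h] [Head h]] [Head [Head h] [Head [Head h] [Head h]]]]

14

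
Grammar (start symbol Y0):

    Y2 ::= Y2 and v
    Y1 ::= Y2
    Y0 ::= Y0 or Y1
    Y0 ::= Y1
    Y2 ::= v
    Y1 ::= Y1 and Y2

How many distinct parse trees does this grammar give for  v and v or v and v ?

Parse trees for v and v or v and v:
  [Y0 [Y0 [Y1 [Y2 [Y2 v] and v]]] or [Y1 [Y2 [Y2 v] and v]]]
  [Y0 [Y0 [Y1 [Y2 [Y2 v] and v]]] or [Y1 [Y1 [Y2 v]] and [Y2 v]]]
  [Y0 [Y0 [Y1 [Y1 [Y2 v]] and [Y2 v]]] or [Y1 [Y2 [Y2 v] and v]]]
  [Y0 [Y0 [Y1 [Y1 [Y2 v]] and [Y2 v]]] or [Y1 [Y1 [Y2 v]] and [Y2 v]]]

4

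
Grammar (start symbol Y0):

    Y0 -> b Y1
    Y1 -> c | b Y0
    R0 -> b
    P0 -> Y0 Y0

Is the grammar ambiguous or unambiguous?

Unambiguous

Only Y0, Y1 are reachable from Y0; ignoring the rest: Restricted to the reachable nonterminals, every rule has the form A → t or A → t B, and no two rules for the same A share a first terminal. The grammar encodes a DFA — one run per string.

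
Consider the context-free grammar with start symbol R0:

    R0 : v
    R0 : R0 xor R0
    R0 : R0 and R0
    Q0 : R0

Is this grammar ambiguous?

Ambiguous

Witness: v and v and v

Derivation 1: R0 ⇒ R0 and R0 ⇒ v and R0 ⇒ v and R0 and R0 ⇒ v and v and R0 ⇒ v and v and v
Derivation 2: R0 ⇒ R0 and R0 ⇒ R0 and R0 and R0 ⇒ v and R0 and R0 ⇒ v and v and R0 ⇒ v and v and v

Two distinct leftmost derivations for the same string.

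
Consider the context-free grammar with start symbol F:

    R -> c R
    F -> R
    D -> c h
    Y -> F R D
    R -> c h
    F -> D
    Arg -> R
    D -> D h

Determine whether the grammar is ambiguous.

Ambiguous

Witness: c h

Derivation 1: F ⇒ R ⇒ c h
Derivation 2: F ⇒ D ⇒ c h

Two distinct leftmost derivations for the same string.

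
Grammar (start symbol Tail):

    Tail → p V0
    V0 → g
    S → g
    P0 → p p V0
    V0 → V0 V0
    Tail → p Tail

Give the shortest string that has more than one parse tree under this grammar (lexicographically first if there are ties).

length 2: no string has ≥2 trees
length 3: no string has ≥2 trees
length 4: p g g g has 2 parse trees

Two derivations of p g g g:
  Tail ⇒ p V0 ⇒ p V0 V0 ⇒ p g V0 ⇒ p g V0 V0 ⇒ p g g V0 ⇒ p g g g
  Tail ⇒ p V0 ⇒ p V0 V0 ⇒ p V0 V0 V0 ⇒ p g V0 V0 ⇒ p g g V0 ⇒ p g g g

p g g g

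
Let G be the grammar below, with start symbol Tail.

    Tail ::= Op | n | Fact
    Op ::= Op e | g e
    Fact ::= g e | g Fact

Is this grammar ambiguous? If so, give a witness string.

Witness: g e

Derivation 1: Tail ⇒ Op ⇒ g e
Derivation 2: Tail ⇒ Fact ⇒ g e

Two distinct leftmost derivations for the same string.

Ambiguous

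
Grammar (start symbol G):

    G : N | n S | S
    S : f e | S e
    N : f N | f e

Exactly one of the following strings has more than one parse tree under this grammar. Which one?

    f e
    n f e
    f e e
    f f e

f e: 2 trees
n f e: 1 tree
f e e: 1 tree
f f e: 1 tree

f e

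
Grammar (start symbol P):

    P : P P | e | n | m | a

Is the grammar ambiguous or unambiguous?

Ambiguous

Witness: a a a

Derivation 1: P ⇒ P P ⇒ P P P ⇒ a P P ⇒ a a P ⇒ a a a
Derivation 2: P ⇒ P P ⇒ a P ⇒ a P P ⇒ a a P ⇒ a a a

Two distinct leftmost derivations for the same string.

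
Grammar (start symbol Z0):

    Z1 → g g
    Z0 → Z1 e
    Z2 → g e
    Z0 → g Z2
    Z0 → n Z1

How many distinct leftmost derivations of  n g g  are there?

Parse trees for n g g:
  [Z0 n [Z1 g g]]

1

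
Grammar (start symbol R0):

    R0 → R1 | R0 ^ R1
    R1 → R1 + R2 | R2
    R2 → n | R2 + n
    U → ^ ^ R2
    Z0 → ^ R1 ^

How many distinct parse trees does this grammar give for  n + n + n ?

4

Parse trees for n + n + n:
  [R0 [R1 [R1 [R2 n]] + [R2 [R2 n] + n]]]
  [R0 [R1 [R1 [R1 [R2 n]] + [R2 n]] + [R2 n]]]
  [R0 [R1 [R1 [R2 [R2 n] + n]] + [R2 n]]]
  [R0 [R1 [R2 [R2 [R2 n] + n] + n]]]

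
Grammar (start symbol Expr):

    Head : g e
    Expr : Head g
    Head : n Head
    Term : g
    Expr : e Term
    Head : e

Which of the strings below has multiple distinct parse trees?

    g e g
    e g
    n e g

e g

g e g: 1 tree
e g: 2 trees
n e g: 1 tree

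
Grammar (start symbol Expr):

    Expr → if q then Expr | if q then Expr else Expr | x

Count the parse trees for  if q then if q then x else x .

Parse trees for if q then if q then x else x:
  [Expr if q then [Expr if q then [Expr x] else [Expr x]]]
  [Expr if q then [Expr if q then [Expr x]] else [Expr x]]

2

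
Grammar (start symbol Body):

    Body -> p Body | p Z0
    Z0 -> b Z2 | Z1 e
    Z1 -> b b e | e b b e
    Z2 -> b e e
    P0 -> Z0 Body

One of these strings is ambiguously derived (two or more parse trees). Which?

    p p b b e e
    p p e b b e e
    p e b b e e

p p b b e e: 2 trees
p p e b b e e: 1 tree
p e b b e e: 1 tree

p p b b e e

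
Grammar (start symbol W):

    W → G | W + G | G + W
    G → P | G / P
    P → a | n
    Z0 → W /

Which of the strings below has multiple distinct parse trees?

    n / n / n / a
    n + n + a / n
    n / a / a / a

n / n / n / a: 1 tree
n + n + a / n: 4 trees
n / a / a / a: 1 tree

n + n + a / n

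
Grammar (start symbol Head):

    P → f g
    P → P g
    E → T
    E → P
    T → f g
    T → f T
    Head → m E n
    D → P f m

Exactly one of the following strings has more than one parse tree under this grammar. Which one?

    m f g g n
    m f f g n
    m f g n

m f g n

m f g g n: 1 tree
m f f g n: 1 tree
m f g n: 2 trees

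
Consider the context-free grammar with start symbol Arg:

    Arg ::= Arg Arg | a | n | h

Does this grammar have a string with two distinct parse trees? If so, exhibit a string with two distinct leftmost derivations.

Ambiguous

Witness: a a a

Derivation 1: Arg ⇒ Arg Arg ⇒ Arg Arg Arg ⇒ a Arg Arg ⇒ a a Arg ⇒ a a a
Derivation 2: Arg ⇒ Arg Arg ⇒ a Arg ⇒ a Arg Arg ⇒ a a Arg ⇒ a a a

Two distinct leftmost derivations for the same string.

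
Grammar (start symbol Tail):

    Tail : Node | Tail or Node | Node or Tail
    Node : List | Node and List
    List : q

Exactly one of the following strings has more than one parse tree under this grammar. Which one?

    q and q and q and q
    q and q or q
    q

q and q and q and q: 1 tree
q and q or q: 2 trees
q: 1 tree

q and q or q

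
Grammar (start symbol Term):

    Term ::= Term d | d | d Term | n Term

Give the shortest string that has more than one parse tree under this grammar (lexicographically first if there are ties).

d d

length 1: no string has ≥2 trees
length 2: d d has 2 parse trees

Two derivations of d d:
  Term ⇒ Term d ⇒ d d
  Term ⇒ d Term ⇒ d d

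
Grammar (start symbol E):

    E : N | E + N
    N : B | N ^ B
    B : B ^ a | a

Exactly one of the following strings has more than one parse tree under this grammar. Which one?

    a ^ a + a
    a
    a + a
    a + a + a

a ^ a + a

a ^ a + a: 2 trees
a: 1 tree
a + a: 1 tree
a + a + a: 1 tree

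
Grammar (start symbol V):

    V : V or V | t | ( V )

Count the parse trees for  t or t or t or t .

Parse trees for t or t or t or t:
  [V [V t] or [V [V t] or [V [V t] or [V t]]]]
  [V [V t] or [V [V [V t] or [V t]] or [V t]]]
  [V [V [V t] or [V t]] or [V [V t] or [V t]]]
  [V [V [V t] or [V [V t] or [V t]]] or [V t]]
  [V [V [V [V t] or [V t]] or [V t]] or [V t]]

5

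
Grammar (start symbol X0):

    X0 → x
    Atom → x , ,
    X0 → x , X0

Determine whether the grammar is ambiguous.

Unambiguous

(Atom is unreachable from X0, so its rules don't affect L(X0).) Right-recursive list with a separator: after each atom, whether the separator follows determines the rule. One parse per string.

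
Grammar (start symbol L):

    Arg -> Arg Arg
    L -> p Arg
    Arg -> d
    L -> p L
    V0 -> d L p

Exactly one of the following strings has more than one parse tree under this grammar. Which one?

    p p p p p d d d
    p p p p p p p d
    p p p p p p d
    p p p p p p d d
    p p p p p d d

p p p p p d d d: 2 trees
p p p p p p p d: 1 tree
p p p p p p d: 1 tree
p p p p p p d d: 1 tree
p p p p p d d: 1 tree

p p p p p d d d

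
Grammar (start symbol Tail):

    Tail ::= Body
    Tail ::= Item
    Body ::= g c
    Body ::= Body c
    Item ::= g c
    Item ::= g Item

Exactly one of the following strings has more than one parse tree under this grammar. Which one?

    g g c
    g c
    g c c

g g c: 1 tree
g c: 2 trees
g c c: 1 tree

g c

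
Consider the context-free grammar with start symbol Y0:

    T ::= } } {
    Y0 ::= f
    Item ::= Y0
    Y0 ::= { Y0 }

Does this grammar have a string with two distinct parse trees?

(T, Item are unreachable from Y0, so their rules don't affect L(Y0).) Each string is a nest of matched brackets around a single atom. An opening bracket forces the recursive rule; an atom forces the base rule.

Unambiguous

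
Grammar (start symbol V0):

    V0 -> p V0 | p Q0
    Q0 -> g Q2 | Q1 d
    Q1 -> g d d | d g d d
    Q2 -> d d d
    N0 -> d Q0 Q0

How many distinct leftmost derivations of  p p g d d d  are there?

2

Parse trees for p p g d d d:
  [V0 p [V0 p [Q0 g [Q2 d d d]]]]
  [V0 p [V0 p [Q0 [Q1 g d d] d]]]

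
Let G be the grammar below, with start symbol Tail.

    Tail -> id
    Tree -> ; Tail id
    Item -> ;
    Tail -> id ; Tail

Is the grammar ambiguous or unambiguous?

(Item, Tree are unreachable from Tail, so their rules don't affect L(Tail).) Right-recursive list with a separator: after each atom, whether the separator follows determines the rule. One parse per string.

Unambiguous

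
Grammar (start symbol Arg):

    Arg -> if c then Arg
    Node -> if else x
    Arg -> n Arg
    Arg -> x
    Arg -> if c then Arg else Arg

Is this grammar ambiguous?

Witness: if c then if c then x else x

Derivation 1: Arg ⇒ if c then Arg ⇒ if c then if c then Arg else Arg ⇒ if c then if c then x else Arg ⇒ if c then if c then x else x
Derivation 2: Arg ⇒ if c then Arg else Arg ⇒ if c then if c then Arg else Arg ⇒ if c then if c then x else Arg ⇒ if c then if c then x else x

Two distinct leftmost derivations for the same string.

Ambiguous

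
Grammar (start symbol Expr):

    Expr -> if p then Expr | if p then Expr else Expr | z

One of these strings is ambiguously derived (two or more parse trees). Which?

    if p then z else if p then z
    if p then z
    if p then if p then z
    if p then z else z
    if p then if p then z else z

if p then if p then z else z

if p then z else if p then z: 1 tree
if p then z: 1 tree
if p then if p then z: 1 tree
if p then z else z: 1 tree
if p then if p then z else z: 2 trees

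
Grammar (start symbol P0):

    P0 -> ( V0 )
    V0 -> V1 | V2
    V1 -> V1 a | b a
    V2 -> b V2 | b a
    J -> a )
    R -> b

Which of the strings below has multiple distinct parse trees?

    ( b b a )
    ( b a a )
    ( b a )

( b a )

( b b a ): 1 tree
( b a a ): 1 tree
( b a ): 2 trees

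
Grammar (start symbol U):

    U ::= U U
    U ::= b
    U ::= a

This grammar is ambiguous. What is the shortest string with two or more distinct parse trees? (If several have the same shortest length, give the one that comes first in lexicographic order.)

length 1: no string has ≥2 trees
length 2: no string has ≥2 trees
length 3: a a a has 2 parse trees

Two derivations of a a a:
  U ⇒ U U ⇒ U U U ⇒ a U U ⇒ a a U ⇒ a a a
  U ⇒ U U ⇒ a U ⇒ a U U ⇒ a a U ⇒ a a a

a a a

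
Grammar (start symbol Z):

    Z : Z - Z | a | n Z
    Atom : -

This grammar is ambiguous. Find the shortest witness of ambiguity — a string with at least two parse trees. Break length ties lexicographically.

n a - a

length 1: no string has ≥2 trees
length 2: no string has ≥2 trees
length 3: no string has ≥2 trees
length 4: n a - a has 2 parse trees

Two derivations of n a - a:
  Z ⇒ Z - Z ⇒ n Z - Z ⇒ n a - Z ⇒ n a - a
  Z ⇒ n Z ⇒ n Z - Z ⇒ n a - Z ⇒ n a - a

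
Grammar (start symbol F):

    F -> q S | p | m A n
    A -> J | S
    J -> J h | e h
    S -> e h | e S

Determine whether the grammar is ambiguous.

Ambiguous

Witness: m e h n

Derivation 1: F ⇒ m A n ⇒ m J n ⇒ m e h n
Derivation 2: F ⇒ m A n ⇒ m S n ⇒ m e h n

Two distinct leftmost derivations for the same string.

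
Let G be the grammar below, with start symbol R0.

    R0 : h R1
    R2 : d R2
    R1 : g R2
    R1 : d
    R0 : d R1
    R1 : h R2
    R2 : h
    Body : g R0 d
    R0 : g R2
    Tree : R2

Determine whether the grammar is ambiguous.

Unambiguous

(Tree, Body are unreachable from R0, so their rules don't affect L(R0).) Each reachable nonterminal has at most one production per leading terminal, and all productions are right-linear; the derivation is determined token-by-token.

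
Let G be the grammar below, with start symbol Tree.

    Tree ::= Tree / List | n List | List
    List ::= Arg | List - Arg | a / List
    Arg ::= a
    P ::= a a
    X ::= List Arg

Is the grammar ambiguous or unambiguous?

Witness: a / a

Derivation 1: Tree ⇒ Tree / List ⇒ List / List ⇒ Arg / List ⇒ a / List ⇒ a / Arg ⇒ a / a
Derivation 2: Tree ⇒ List ⇒ a / List ⇒ a / Arg ⇒ a / a

Two distinct leftmost derivations for the same string.

Ambiguous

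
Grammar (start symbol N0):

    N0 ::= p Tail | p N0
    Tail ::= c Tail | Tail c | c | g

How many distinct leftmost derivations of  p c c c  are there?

Parse trees for p c c c:
  [N0 p [Tail c [Tail c [Tail c]]]]
  [N0 p [Tail c [Tail [Tail c] c]]]
  [N0 p [Tail [Tail c [Tail c]] c]]
  [N0 p [Tail [Tail [Tail c] c] c]]

4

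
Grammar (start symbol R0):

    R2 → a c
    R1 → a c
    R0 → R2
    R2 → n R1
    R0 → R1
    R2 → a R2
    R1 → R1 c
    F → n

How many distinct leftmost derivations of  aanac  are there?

Parse trees for aanac:
  [R0 [R2 a [R2 a [R2 n [R1 a c]]]]]

1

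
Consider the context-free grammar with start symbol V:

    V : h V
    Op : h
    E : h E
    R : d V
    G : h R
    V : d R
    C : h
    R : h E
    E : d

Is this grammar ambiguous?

Unambiguous

Only V, R, E are reachable from V; ignoring the rest: Restricted to the reachable nonterminals, every rule has the form A → t or A → t B, and no two rules for the same A share a first terminal. The grammar encodes a DFA — one run per string.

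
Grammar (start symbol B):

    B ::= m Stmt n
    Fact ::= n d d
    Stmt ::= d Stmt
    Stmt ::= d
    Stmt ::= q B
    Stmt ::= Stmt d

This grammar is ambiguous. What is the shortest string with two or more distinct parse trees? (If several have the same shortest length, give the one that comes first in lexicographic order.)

length 3: no string has ≥2 trees
length 4: m d d n has 2 parse trees

Two derivations of m d d n:
  B ⇒ m Stmt n ⇒ m d Stmt n ⇒ m d d n
  B ⇒ m Stmt n ⇒ m Stmt d n ⇒ m d d n

m d d n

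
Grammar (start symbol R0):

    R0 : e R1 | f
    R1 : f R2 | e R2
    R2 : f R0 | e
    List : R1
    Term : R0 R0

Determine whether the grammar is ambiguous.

Unambiguous

(List, Term are unreachable from R0, so their rules don't affect L(R0).) Each reachable nonterminal has at most one production per leading terminal, and all productions are right-linear; the derivation is determined token-by-token.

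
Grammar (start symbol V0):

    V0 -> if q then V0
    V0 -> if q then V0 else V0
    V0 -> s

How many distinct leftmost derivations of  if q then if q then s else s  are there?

Parse trees for if q then if q then s else s:
  [V0 if q then [V0 if q then [V0 s] else [V0 s]]]
  [V0 if q then [V0 if q then [V0 s]] else [V0 s]]

2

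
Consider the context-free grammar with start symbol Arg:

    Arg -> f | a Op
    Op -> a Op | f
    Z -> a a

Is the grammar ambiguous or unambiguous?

Unambiguous

(Z is unreachable from Arg, so its rules don't affect L(Arg).) Restricted to the reachable nonterminals, every rule has the form A → t or A → t B, and no two rules for the same A share a first terminal. The grammar encodes a DFA — one run per string.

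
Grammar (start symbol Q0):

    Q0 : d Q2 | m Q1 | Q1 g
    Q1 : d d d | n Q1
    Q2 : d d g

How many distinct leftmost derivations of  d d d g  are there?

2

Parse trees for d d d g:
  [Q0 d [Q2 d d g]]
  [Q0 [Q1 d d d] g]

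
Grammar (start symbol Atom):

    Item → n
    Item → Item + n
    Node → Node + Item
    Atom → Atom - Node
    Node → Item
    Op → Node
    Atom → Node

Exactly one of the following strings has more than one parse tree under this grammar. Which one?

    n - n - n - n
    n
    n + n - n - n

n - n - n - n: 1 tree
n: 1 tree
n + n - n - n: 2 trees

n + n - n - n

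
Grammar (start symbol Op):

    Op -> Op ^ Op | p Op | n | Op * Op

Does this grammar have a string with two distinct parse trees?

Ambiguous

Witness: p n * n

Derivation 1: Op ⇒ p Op ⇒ p Op * Op ⇒ p n * Op ⇒ p n * n
Derivation 2: Op ⇒ Op * Op ⇒ p Op * Op ⇒ p n * Op ⇒ p n * n

Two distinct leftmost derivations for the same string.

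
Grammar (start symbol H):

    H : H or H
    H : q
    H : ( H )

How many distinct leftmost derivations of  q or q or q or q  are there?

5

Parse trees for q or q or q or q:
  [H [H q] or [H [H q] or [H [H q] or [H q]]]]
  [H [H q] or [H [H [H q] or [H q]] or [H q]]]
  [H [H [H q] or [H q]] or [H [H q] or [H q]]]
  [H [H [H q] or [H [H q] or [H q]]] or [H q]]
  [H [H [H [H q] or [H q]] or [H q]] or [H q]]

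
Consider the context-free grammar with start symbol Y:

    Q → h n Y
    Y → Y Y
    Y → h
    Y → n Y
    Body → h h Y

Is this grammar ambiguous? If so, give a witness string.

Witness: h h h

Derivation 1: Y ⇒ Y Y ⇒ Y Y Y ⇒ h Y Y ⇒ h h Y ⇒ h h h
Derivation 2: Y ⇒ Y Y ⇒ h Y ⇒ h Y Y ⇒ h h Y ⇒ h h h

Two distinct leftmost derivations for the same string.

Ambiguous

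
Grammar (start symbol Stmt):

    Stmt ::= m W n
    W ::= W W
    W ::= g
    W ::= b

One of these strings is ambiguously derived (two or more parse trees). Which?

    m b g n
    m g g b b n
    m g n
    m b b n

m g g b b n

m b g n: 1 tree
m g g b b n: 5 trees
m g n: 1 tree
m b b n: 1 tree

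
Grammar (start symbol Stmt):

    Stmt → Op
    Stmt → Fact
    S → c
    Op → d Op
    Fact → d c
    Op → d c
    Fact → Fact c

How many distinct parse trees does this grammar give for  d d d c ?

Parse trees for d d d c:
  [Stmt [Op d [Op d [Op d c]]]]

1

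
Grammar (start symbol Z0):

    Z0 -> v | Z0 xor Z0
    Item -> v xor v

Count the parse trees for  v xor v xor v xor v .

Parse trees for v xor v xor v xor v:
  [Z0 [Z0 v] xor [Z0 [Z0 v] xor [Z0 [Z0 v] xor [Z0 v]]]]
  [Z0 [Z0 v] xor [Z0 [Z0 [Z0 v] xor [Z0 v]] xor [Z0 v]]]
  [Z0 [Z0 [Z0 v] xor [Z0 v]] xor [Z0 [Z0 v] xor [Z0 v]]]
  [Z0 [Z0 [Z0 v] xor [Z0 [Z0 v] xor [Z0 v]]] xor [Z0 v]]
  [Z0 [Z0 [Z0 [Z0 v] xor [Z0 v]] xor [Z0 v]] xor [Z0 v]]

5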